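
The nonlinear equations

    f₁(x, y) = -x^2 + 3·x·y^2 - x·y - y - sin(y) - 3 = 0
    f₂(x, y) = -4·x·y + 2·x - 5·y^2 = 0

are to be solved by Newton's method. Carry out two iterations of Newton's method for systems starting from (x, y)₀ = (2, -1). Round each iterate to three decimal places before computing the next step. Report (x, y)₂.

At (2, -1): F = (2.84147, 7.000).
Jacobian J = [[-2·x + 3·y^2 - y, 6·x·y - x - cos(y) - 1], [-4·y + 2, -4·x - 10·y]].
At the point, J = [[0.000, -15.54030], [6.000, 2.000]] (det J = 93.24181).
Solving J·Δ = −F gives Δ = (-1.228, 0.183).
Then the next iterate is (x, y)₁ = (0.772, -0.817).
Round to (0.772, -0.817) and repeat: F = (0.12674, 0.72945), J = [[1.27547, -6.24076], [5.268, 5.082]].
Δ = (-0.132, -0.007), so (x, y)₂ = (0.640, -0.824).

(0.640, -0.824)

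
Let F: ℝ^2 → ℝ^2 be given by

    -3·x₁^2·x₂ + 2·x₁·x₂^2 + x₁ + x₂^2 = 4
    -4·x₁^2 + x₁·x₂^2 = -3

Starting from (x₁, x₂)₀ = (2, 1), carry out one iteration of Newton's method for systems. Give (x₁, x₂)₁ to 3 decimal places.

At (2, 1): F = (-9.000, -11.000).
Jacobian J = [[-6·x₁·x₂ + 2·x₂^2 + 1, -3·x₁^2 + 4·x₁·x₂ + 2·x₂], [-8·x₁ + x₂^2, 2·x₁·x₂]].
At the point, J = [[-9.000, -2.000], [-15.000, 4.000]] (det J = -66.000).
Solving J·Δ = −F gives Δ = (-0.879, -0.545).
Then the next iterate is (x₁, x₂)₁ = (1.121, 0.455).

(1.121, 0.455)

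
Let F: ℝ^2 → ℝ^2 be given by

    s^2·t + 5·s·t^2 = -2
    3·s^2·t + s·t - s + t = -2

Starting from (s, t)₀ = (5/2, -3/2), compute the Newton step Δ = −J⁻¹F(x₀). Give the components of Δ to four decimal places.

(-0.8554, 0.5614)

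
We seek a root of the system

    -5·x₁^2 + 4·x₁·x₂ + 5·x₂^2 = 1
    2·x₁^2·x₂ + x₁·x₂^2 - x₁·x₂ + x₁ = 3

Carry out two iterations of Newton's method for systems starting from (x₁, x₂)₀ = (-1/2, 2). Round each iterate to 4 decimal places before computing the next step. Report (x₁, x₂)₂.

(-6.3721, 8.0914)

At (-1/2, 2): F = (13.7500, -3.5000).
Jacobian J = [[-10·x₁ + 4·x₂, 4·x₁ + 10·x₂], [4·x₁·x₂ + x₂^2 - x₂ + 1, 2·x₁^2 + 2·x₁·x₂ - x₁]].
At the point, J = [[13.0000, 18.0000], [-1.0000, -1.0000]] (det J = 5.0000).
Solving J·Δ = −F gives Δ = (-9.8500, 6.3500).
Then the next iterate is (x₁, x₂)₁ = (-10.3500, 8.3500).
Round to (-10.3500, 8.3500) and repeat: F = (-533.6900, 1140.390375), J = [[136.9000, 42.1000], [-283.3175, 51.7500]].
Δ = (3.9779, -0.2586), so (x₁, x₂)₂ = (-6.3721, 8.0914).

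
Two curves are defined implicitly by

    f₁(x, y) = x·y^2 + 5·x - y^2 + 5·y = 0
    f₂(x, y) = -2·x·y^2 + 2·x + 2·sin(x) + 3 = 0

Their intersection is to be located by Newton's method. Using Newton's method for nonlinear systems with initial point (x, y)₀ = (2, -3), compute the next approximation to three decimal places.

(1.784, -2.019)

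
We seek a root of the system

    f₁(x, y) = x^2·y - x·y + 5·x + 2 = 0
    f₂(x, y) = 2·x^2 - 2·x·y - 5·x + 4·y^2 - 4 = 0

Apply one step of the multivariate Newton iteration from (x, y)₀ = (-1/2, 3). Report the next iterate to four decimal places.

(0.5000, 2.0000)

At (-1/2, 3): F = (1.7500, 38.0000).
Jacobian J = [[2·x·y - y + 5, x^2 - x], [4·x - 2·y - 5, -2·x + 8·y]].
At the point, J = [[-1.0000, 0.7500], [-13.0000, 25.0000]] (det J = -15.2500).
Solving J·Δ = −F gives Δ = (1.0000, -1.0000).
Then the next iterate is (x, y)₁ = (0.5000, 2.0000).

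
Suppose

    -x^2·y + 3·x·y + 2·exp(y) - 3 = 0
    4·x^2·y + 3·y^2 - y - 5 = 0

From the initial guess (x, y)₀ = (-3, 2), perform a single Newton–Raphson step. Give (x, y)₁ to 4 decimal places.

(-1.7122, 1.6769)

At (-3, 2): F = (-24.221888, 77.0000).
Jacobian J = [[-2·x·y + 3·y, -x^2 + 3·x + 2·exp(y)], [8·x·y, 4·x^2 + 6·y - 1]].
At the point, J = [[18.0000, -3.221888], [-48.0000, 47.0000]] (det J = 691.349385).
Solving J·Δ = −F gives Δ = (1.2878, -0.3231).
Then the next iterate is (x, y)₁ = (-1.7122, 1.6769).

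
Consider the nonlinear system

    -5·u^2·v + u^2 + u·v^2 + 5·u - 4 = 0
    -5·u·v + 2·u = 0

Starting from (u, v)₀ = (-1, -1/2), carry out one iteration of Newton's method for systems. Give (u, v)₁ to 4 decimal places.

At (-1, -1/2): F = (-5.7500, -4.5000).
Jacobian J = [[-10·u·v + 2·u + v^2 + 5, -5·u^2 + 2·u·v], [-5·v + 2, -5·u]].
At the point, J = [[-1.7500, -4.0000], [4.5000, 5.0000]] (det J = 9.2500).
Solving J·Δ = −F gives Δ = (5.0541, -3.6486).
Then the next iterate is (u, v)₁ = (4.0541, -4.1486).

(4.0541, -4.1486)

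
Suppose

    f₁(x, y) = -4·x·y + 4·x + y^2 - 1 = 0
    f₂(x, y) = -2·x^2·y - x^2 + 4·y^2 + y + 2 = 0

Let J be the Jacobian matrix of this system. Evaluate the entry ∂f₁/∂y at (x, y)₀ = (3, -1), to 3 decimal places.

∂f₁/∂y = -4·x + 2·y.
At (3, -1) this is -14.000.

-14.000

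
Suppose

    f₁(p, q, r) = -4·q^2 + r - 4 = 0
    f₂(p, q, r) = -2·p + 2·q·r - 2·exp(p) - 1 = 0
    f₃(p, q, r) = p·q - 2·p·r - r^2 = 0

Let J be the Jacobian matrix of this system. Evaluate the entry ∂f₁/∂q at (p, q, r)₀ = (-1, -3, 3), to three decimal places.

24.000

∂f₁/∂q = -8·q.
At (-1, -3, 3) this is 24.000.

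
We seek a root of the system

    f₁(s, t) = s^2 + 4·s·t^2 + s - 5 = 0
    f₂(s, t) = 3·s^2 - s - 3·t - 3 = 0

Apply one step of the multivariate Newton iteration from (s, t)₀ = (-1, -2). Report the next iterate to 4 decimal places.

At (-1, -2): F = (-21.0000, 7.0000).
Jacobian J = [[2·s + 4·t^2 + 1, 8·s·t], [6·s - 1, -3]].
At the point, J = [[15.0000, 16.0000], [-7.0000, -3.0000]] (det J = 67.0000).
Solving J·Δ = −F gives Δ = (0.7313, 0.6269).
Then the next iterate is (s, t)₁ = (-0.2687, -1.3731).

(-0.2687, -1.3731)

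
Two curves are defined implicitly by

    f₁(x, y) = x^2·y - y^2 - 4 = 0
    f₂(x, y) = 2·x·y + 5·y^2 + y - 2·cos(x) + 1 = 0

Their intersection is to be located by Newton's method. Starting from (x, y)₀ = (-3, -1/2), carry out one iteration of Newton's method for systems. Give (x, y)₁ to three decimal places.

(-1.824, 0.022)

At (-3, -1/2): F = (-8.750, 6.72998).
Jacobian J = [[2·x·y, x^2 - 2·y], [2·y + 2·sin(x), 2·x + 10·y + 1]].
At the point, J = [[3.000, 10.000], [-1.28224, -10.000]] (det J = -17.17760).
Solving J·Δ = −F gives Δ = (1.176, 0.522).
Then the next iterate is (x, y)₁ = (-1.824, 0.022).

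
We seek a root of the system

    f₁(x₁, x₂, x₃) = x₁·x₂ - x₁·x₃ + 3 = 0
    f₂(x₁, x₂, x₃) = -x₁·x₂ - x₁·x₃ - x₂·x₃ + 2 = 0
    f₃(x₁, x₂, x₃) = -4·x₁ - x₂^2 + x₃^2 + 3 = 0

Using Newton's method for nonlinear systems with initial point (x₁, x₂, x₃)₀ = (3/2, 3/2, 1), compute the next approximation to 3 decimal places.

At (3/2, 3/2, 1): F = (3.750, -3.250, -4.250).
Jacobian J = [[x₂ - x₃, x₁, -x₁], [-x₂ - x₃, -x₁ - x₃, -x₁ - x₂], [-4, -2·x₂, 2·x₃]].
At the point, J = [[0.500, 1.500, -1.500], [-2.500, -2.500, -3.000], [-4.000, -3.000, 2.000]] (det J = 22.250).
Solving J·Δ = −F gives Δ = (1.003, -2.593, 0.242).
Then the next iterate is (x₁, x₂, x₃)₁ = (2.503, -1.093, 1.242).

(2.503, -1.093, 1.242)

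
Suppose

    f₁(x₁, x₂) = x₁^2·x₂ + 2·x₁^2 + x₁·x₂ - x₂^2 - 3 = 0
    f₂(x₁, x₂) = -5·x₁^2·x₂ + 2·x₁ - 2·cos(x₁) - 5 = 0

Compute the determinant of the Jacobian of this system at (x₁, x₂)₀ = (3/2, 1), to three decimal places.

J = [[2·x₁·x₂ + 4·x₁ + x₂, x₁^2 + x₁ - 2·x₂], [-10·x₁·x₂ + 2·sin(x₁) + 2, -5·x₁^2]].
At the point, J = [[10.000, 1.750], [-11.00501, -11.250]].
det J = -93.241.

-93.241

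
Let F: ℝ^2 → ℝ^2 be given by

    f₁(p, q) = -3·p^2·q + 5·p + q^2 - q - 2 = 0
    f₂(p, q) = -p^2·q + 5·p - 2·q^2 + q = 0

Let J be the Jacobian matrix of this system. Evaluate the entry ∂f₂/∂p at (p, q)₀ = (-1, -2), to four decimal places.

∂f₂/∂p = -2·p·q + 5.
At (-1, -2) this is 1.0000.

1.0000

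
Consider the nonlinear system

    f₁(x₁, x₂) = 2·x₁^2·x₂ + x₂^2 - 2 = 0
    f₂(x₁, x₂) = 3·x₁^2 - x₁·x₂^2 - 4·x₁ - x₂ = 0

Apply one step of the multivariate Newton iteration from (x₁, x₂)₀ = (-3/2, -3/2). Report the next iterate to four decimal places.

At (-3/2, -3/2): F = (-6.5000, 17.6250).
Jacobian J = [[4·x₁·x₂, 2·x₁^2 + 2·x₂], [6·x₁ - x₂^2 - 4, -2·x₁·x₂ - 1]].
At the point, J = [[9.0000, 1.5000], [-15.2500, -5.5000]] (det J = -26.6250).
Solving J·Δ = −F gives Δ = (0.3498, 2.2347).
Then the next iterate is (x₁, x₂)₁ = (-1.1502, 0.7347).

(-1.1502, 0.7347)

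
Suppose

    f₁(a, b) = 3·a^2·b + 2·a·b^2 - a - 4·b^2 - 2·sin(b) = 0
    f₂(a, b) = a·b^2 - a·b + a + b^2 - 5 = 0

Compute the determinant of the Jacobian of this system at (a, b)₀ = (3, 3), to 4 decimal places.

1204.1401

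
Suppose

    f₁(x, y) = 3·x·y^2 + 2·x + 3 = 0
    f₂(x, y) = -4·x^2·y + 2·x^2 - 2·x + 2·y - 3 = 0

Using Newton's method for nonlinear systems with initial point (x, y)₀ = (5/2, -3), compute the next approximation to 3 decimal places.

At (5/2, -3): F = (75.500, 73.500).
Jacobian J = [[3·y^2 + 2, 6·x·y], [-8·x·y + 4·x - 2, -4·x^2 + 2]].
At the point, J = [[29.000, -45.000], [68.000, -23.000]] (det J = 2393.000).
Solving J·Δ = −F gives Δ = (-0.656, 1.255).
Then the next iterate is (x, y)₁ = (1.844, -1.745).

(1.844, -1.745)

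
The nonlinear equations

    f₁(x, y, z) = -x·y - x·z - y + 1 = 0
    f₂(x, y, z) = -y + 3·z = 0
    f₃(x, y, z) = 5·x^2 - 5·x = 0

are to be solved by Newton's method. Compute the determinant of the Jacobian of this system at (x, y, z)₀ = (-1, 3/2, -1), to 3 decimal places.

-15.000

J = [[-y - z, -x - 1, -x], [0, -1, 3], [10·x - 5, 0, 0]].
At the point, J = [[-0.500, 0.000, 1.000], [0.000, -1.000, 3.000], [-15.000, 0.000, 0.000]].
det J = -15.000.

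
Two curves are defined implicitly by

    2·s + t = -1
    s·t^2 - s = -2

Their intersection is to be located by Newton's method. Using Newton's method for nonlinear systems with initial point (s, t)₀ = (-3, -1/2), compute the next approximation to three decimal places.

(0.074, -1.148)

At (-3, -1/2): F = (-5.500, 4.250).
Jacobian J = [[2, 1], [t^2 - 1, 2·s·t]].
At the point, J = [[2.000, 1.000], [-0.750, 3.000]] (det J = 6.750).
Solving J·Δ = −F gives Δ = (3.074, -0.648).
Then the next iterate is (s, t)₁ = (0.074, -1.148).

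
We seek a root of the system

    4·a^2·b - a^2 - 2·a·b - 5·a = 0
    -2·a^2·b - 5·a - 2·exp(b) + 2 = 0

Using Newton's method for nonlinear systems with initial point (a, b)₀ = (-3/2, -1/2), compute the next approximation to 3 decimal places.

(0.312, -1.192)

At (-3/2, -1/2): F = (-0.750, 10.53694).
Jacobian J = [[8·a·b - 2·a - 2·b - 5, 4·a^2 - 2·a], [-4·a·b - 5, -2·a^2 - 2·exp(b)]].
At the point, J = [[5.000, 12.000], [-8.000, -5.71306]] (det J = 67.43469).
Solving J·Δ = −F gives Δ = (1.812, -0.692).
Then the next iterate is (a, b)₁ = (0.312, -1.192).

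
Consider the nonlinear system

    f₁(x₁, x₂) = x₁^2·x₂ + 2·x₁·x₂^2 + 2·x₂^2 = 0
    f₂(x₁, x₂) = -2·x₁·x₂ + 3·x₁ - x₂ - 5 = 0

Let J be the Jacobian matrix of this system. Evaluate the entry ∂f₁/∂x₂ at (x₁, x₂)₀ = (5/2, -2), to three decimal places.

-21.750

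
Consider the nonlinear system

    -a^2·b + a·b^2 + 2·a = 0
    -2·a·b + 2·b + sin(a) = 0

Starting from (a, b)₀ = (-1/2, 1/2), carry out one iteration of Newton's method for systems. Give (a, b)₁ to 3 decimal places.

(-0.134, 0.175)

At (-1/2, 1/2): F = (-1.250, 1.02057).
Jacobian J = [[-2·a·b + b^2 + 2, -a^2 + 2·a·b], [-2·b + cos(a), -2·a + 2]].
At the point, J = [[2.750, -0.750], [-0.12242, 3.000]] (det J = 8.15819).
Solving J·Δ = −F gives Δ = (0.366, -0.325).
Then the next iterate is (a, b)₁ = (-0.134, 0.175).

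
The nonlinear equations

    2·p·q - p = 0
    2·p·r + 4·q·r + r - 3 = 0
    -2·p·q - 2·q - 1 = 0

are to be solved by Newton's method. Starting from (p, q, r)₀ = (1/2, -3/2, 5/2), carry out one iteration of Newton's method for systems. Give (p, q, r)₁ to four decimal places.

(0.2222, -0.6111, 1.1250)

At (1/2, -3/2, 5/2): F = (-2.0000, -13.0000, 3.5000).
Jacobian J = [[2·q - 1, 2·p, 0], [2·r, 4·r, 2·p + 4·q + 1], [-2·q, -2·p - 2, 0]].
At the point, J = [[-4.0000, 1.0000, 0.0000], [5.0000, 10.0000, -4.0000], [3.0000, -3.0000, 0.0000]] (det J = 36.0000).
Solving J·Δ = −F gives Δ = (-0.2778, 0.8889, -1.3750).
Then the next iterate is (p, q, r)₁ = (0.2222, -0.6111, 1.1250).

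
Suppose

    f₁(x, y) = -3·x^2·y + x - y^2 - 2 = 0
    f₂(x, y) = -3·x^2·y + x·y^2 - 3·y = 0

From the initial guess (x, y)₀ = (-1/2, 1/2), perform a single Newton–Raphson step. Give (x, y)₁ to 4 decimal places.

At (-1/2, 1/2): F = (-3.1250, -2.0000).
Jacobian J = [[-6·x·y + 1, -3·x^2 - 2·y], [-6·x·y + y^2, -3·x^2 + 2·x·y - 3]].
At the point, J = [[2.5000, -1.7500], [1.7500, -4.2500]] (det J = -7.5625).
Solving J·Δ = −F gives Δ = (1.2934, 0.0620).
Then the next iterate is (x, y)₁ = (0.7934, 0.5620).

(0.7934, 0.5620)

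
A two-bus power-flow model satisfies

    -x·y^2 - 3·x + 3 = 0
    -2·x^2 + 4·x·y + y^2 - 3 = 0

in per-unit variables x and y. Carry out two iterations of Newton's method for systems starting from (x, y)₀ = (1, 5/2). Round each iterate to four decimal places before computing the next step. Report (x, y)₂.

At (1, 5/2): F = (-6.2500, 11.2500).
Jacobian J = [[-y^2 - 3, -2·x·y], [-4·x + 4·y, 4·x + 2·y]].
At the point, J = [[-9.2500, -5.0000], [6.0000, 9.0000]] (det J = -53.2500).
Solving J·Δ = −F gives Δ = (0.0000, -1.2500).
Then the next iterate is (x, y)₁ = (1.0000, 1.2500).
Round to (1.0000, 1.2500) and repeat: F = (-1.5625, 1.5625), J = [[-4.5625, -2.5000], [1.0000, 6.5000]].
Δ = (-0.2301, -0.2050), so (x, y)₂ = (0.7699, 1.0450).

(0.7699, 1.0450)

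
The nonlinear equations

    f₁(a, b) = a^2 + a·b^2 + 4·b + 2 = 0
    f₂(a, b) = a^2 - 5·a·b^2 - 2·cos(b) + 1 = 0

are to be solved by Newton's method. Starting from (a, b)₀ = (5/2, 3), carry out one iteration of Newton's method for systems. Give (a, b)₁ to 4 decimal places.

(-1.8071, 3.9237)

At (5/2, 3): F = (42.7500, -103.270015).
Jacobian J = [[2·a + b^2, 2·a·b + 4], [2·a - 5·b^2, -10·a·b + 2·sin(b)]].
At the point, J = [[14.0000, 19.0000], [-40.0000, -74.717760]] (det J = -286.048640).
Solving J·Δ = −F gives Δ = (-4.3071, 0.9237).
Then the next iterate is (a, b)₁ = (-1.8071, 3.9237).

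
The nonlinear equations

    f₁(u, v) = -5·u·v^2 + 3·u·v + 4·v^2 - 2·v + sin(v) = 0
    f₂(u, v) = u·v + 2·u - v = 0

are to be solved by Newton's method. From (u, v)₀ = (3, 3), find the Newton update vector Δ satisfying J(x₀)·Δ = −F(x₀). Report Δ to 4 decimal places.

(-2.4749, 0.1873)

At (3, 3): F = (-77.858880, 12.0000).
Jacobian J = [[-5·v^2 + 3·v, -10·u·v + 3·u + 8·v + cos(v) - 2], [v + 2, u - 1]].
At the point, J = [[-36.0000, -59.989992], [5.0000, 2.0000]] (det J = 227.949962).
Solving J·Δ = −F gives Δ = (-2.4749, 0.1873).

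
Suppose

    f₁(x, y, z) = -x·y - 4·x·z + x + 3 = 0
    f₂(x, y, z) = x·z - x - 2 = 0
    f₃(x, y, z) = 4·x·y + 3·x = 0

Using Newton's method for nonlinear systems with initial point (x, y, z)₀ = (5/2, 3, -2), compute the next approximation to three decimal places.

At (5/2, 3, -2): F = (18.000, -9.500, 37.500).
Jacobian J = [[-y - 4·z + 1, -x, -4·x], [z - 1, 0, x], [4·y + 3, 4·x, 0]].
At the point, J = [[6.000, -2.500, -10.000], [-3.000, 0.000, 2.500], [15.000, 10.000, 0.000]] (det J = 56.250).
Solving J·Δ = −F gives Δ = (-4.722, 3.333, -1.867).
Then the next iterate is (x, y, z)₁ = (-2.222, 6.333, -3.867).

(-2.222, 6.333, -3.867)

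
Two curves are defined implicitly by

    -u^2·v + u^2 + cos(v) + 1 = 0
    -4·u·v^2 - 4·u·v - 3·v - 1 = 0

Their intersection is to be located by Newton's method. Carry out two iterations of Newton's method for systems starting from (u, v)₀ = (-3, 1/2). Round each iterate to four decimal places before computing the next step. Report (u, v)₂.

At (-3, 1/2): F = (6.377583, 6.5000).
Jacobian J = [[-2·u·v + 2·u, -u^2 - sin(v)], [-4·v^2 - 4·v, -8·u·v - 4·u - 3]].
At the point, J = [[-3.0000, -9.479426], [-3.0000, 21.0000]] (det J = -91.438277).
Solving J·Δ = −F gives Δ = (2.1386, -0.0040).
Then the next iterate is (u, v)₁ = (-0.8614, 0.4960).
Round to (-0.8614, 0.4960) and repeat: F = (2.253466, 0.068690), J = [[-0.868291, -1.217921], [-2.968064, 3.863635]].
Δ = (1.2612, 0.9511), so (u, v)₂ = (0.3998, 1.4471).

(0.3998, 1.4471)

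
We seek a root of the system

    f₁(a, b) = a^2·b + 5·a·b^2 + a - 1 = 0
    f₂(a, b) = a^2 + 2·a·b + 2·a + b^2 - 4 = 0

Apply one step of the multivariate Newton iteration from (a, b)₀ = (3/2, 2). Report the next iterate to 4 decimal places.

At (3/2, 2): F = (35.0000, 11.2500).
Jacobian J = [[2·a·b + 5·b^2 + 1, a^2 + 10·a·b], [2·a + 2·b + 2, 2·a + 2·b]].
At the point, J = [[27.0000, 32.2500], [9.0000, 7.0000]] (det J = -101.2500).
Solving J·Δ = −F gives Δ = (-1.1636, -0.1111).
Then the next iterate is (a, b)₁ = (0.3364, 1.8889).

(0.3364, 1.8889)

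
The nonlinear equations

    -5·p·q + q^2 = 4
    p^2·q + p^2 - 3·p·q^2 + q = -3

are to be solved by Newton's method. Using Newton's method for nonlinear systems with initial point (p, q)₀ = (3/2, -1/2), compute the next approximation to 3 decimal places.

(0.675, -0.743)

At (3/2, -1/2): F = (0.000, 2.500).
Jacobian J = [[-5·q, -5·p + 2·q], [2·p·q + 2·p - 3·q^2, p^2 - 6·p·q + 1]].
At the point, J = [[2.500, -8.500], [0.750, 7.750]] (det J = 25.750).
Solving J·Δ = −F gives Δ = (-0.825, -0.243).
Then the next iterate is (p, q)₁ = (0.675, -0.743).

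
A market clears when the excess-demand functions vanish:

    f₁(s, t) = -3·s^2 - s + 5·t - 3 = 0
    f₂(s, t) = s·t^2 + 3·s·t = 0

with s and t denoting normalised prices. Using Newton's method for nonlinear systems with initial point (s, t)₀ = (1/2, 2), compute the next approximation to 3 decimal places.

At (1/2, 2): F = (5.750, 5.000).
Jacobian J = [[-6·s - 1, 5], [t^2 + 3·t, 2·s·t + 3·s]].
At the point, J = [[-4.000, 5.000], [10.000, 3.500]] (det J = -64.000).
Solving J·Δ = −F gives Δ = (-0.076, -1.211).
Then the next iterate is (s, t)₁ = (0.424, 0.789).

(0.424, 0.789)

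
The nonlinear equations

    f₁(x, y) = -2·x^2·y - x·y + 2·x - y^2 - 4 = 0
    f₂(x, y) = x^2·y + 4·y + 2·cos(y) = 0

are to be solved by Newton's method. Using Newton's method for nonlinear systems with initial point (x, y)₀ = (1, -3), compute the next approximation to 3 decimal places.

(0.625, -0.211)

At (1, -3): F = (-2.000, -16.97998).
Jacobian J = [[-4·x·y - y + 2, -2·x^2 - x - 2·y], [2·x·y, x^2 - 2·sin(y) + 4]].
At the point, J = [[17.000, 3.000], [-6.000, 5.28224]] (det J = 107.79808).
Solving J·Δ = −F gives Δ = (-0.375, 2.789).
Then the next iterate is (x, y)₁ = (0.625, -0.211).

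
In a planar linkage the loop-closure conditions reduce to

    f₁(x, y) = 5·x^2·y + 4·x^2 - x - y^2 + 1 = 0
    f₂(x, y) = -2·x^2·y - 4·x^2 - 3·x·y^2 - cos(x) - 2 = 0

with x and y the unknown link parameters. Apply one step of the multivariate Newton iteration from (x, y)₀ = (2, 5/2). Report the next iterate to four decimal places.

(1.3345, 1.4670)

At (2, 5/2): F = (58.7500, -75.083853).
Jacobian J = [[10·x·y + 8·x - 1, 5·x^2 - 2·y], [-4·x·y - 8·x - 3·y^2 + sin(x), -2·x^2 - 6·x·y]].
At the point, J = [[65.0000, 15.0000], [-53.840703, -38.0000]] (det J = -1662.389461).
Solving J·Δ = −F gives Δ = (-0.6655, -1.0330).
Then the next iterate is (x, y)₁ = (1.3345, 1.4670).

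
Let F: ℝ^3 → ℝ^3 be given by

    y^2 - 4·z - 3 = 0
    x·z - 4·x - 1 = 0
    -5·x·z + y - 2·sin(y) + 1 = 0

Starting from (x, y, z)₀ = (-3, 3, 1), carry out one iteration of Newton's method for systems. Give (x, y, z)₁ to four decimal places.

At (-3, 3, 1): F = (2.0000, 8.0000, 18.717760).
Jacobian J = [[0, 2·y, -4], [z - 4, 0, x], [-5·z, -2·cos(y) + 1, -5·x]].
At the point, J = [[0.0000, 6.0000, -4.0000], [-3.0000, 0.0000, -3.0000], [-5.0000, 2.979985, 15.0000]] (det J = 395.759820).
Solving J·Δ = −F gives Δ = (2.8664, -0.4665, -0.1997).
Then the next iterate is (x, y, z)₁ = (-0.1336, 2.5335, 0.8003).

(-0.1336, 2.5335, 0.8003)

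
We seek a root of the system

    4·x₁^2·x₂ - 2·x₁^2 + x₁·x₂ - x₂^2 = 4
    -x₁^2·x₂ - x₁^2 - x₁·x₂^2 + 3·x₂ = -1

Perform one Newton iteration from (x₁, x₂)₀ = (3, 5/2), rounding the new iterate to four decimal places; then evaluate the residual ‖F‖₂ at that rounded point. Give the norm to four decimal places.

At (3, 5/2): F = (69.2500, -41.7500).
Jacobian J = [[8·x₁·x₂ - 4·x₁ + x₂, 4·x₁^2 + x₁ - 2·x₂], [-2·x₁·x₂ - 2·x₁ - x₂^2, -x₁^2 - 2·x₁·x₂ + 3]].
At the point, J = [[50.5000, 34.0000], [-27.2500, -21.0000]] (det J = -134.0000).
Solving J·Δ = −F gives Δ = (-0.2593, -1.6516).
Then the next iterate is (x₁, x₂)₁ = (2.7407, 0.8484).
Re-evaluating at (2.7407, 0.8484): F = (8.073365, -12.311647), so ‖F‖₂ = 14.7226.

14.7226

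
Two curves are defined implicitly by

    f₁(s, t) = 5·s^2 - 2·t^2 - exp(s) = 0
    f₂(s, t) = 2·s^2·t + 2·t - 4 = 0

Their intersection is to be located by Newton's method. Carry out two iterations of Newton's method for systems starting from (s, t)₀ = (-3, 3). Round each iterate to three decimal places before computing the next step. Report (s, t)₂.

At (-3, 3): F = (26.95021, 56.000).
Jacobian J = [[10·s - exp(s), -4·t], [4·s·t, 2·s^2 + 2]].
At the point, J = [[-30.04979, -12.000], [-36.000, 20.000]] (det J = -1032.99574).
Solving J·Δ = −F gives Δ = (1.172, -0.690).
Then the next iterate is (s, t)₁ = (-1.828, 2.310).
Round to (-1.828, 2.310) and repeat: F = (5.87499, 16.05812), J = [[-18.44073, -9.240], [-16.89072, 8.68317]].
Δ = (0.631, -0.623), so (s, t)₂ = (-1.197, 1.687).

(-1.197, 1.687)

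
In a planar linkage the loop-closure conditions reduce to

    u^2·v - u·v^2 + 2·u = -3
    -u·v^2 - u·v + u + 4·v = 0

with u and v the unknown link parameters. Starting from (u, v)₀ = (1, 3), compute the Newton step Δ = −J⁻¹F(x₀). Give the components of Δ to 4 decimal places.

(0.1538, -0.2308)

At (1, 3): F = (-1.0000, 1.0000).
Jacobian J = [[2·u·v - v^2 + 2, u^2 - 2·u·v], [-v^2 - v + 1, -2·u·v - u + 4]].
At the point, J = [[-1.0000, -5.0000], [-11.0000, -3.0000]] (det J = -52.0000).
Solving J·Δ = −F gives Δ = (0.1538, -0.2308).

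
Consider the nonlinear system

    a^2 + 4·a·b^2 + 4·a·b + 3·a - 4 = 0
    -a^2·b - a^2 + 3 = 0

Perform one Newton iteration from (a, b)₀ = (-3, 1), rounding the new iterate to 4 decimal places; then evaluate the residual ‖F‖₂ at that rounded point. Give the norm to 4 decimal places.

10.2799

At (-3, 1): F = (-28.0000, -15.0000).
Jacobian J = [[2·a + 4·b^2 + 4·b + 3, 8·a·b + 4·a], [-2·a·b - 2·a, -a^2]].
At the point, J = [[5.0000, -36.0000], [12.0000, -9.0000]] (det J = 387.0000).
Solving J·Δ = −F gives Δ = (0.7442, -0.6744).
Then the next iterate is (a, b)₁ = (-2.2558, 0.3256).
Re-evaluating at (-2.2558, 0.3256): F = (-9.573318, -3.745493), so ‖F‖₂ = 10.2799.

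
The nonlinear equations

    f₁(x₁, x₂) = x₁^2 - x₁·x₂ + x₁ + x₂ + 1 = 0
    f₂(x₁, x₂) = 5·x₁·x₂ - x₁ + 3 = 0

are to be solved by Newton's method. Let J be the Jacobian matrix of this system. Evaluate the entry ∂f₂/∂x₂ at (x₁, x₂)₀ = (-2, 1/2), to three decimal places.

∂f₂/∂x₂ = 5·x₁.
At (-2, 1/2) this is -10.000.

-10.000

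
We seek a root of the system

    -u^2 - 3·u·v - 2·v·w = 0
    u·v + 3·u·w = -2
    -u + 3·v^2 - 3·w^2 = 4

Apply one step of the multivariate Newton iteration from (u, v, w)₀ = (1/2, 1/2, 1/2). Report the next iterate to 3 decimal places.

(-2.364, 2.273, 1.727)

At (1/2, 1/2, 1/2): F = (-1.500, 3.000, -4.500).
Jacobian J = [[-2·u - 3·v, -3·u - 2·w, -2·v], [v + 3·w, u, 3·u], [-1, 6·v, -6·w]].
At the point, J = [[-2.500, -2.500, -1.000], [2.000, 0.500, 1.500], [-1.000, 3.000, -3.000]] (det J = -2.750).
Solving J·Δ = −F gives Δ = (-2.864, 1.773, 1.227).
Then the next iterate is (u, v, w)₁ = (-2.364, 2.273, 1.727).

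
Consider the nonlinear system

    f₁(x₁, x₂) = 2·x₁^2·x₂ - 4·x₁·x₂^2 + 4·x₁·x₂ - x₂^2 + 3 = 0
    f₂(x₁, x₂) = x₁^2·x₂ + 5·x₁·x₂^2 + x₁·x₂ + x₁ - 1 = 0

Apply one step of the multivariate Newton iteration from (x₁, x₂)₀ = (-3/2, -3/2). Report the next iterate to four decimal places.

(-1.9047, -0.3528)

At (-3/2, -3/2): F = (16.5000, -20.5000).
Jacobian J = [[4·x₁·x₂ - 4·x₂^2 + 4·x₂, 2·x₁^2 - 8·x₁·x₂ + 4·x₁ - 2·x₂], [2·x₁·x₂ + 5·x₂^2 + x₂ + 1, x₁^2 + 10·x₁·x₂ + x₁]].
At the point, J = [[-6.0000, -16.5000], [15.2500, 23.2500]] (det J = 112.1250).
Solving J·Δ = −F gives Δ = (-0.4047, 1.1472).
Then the next iterate is (x₁, x₂)₁ = (-1.9047, -0.3528).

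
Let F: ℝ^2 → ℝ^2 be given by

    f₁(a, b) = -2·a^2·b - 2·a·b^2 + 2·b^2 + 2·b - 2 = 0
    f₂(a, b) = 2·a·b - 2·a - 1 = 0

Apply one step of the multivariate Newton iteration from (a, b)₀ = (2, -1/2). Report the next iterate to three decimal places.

At (2, -1/2): F = (0.500, -7.000).
Jacobian J = [[-4·a·b - 2·b^2, -2·a^2 - 4·a·b + 4·b + 2], [2·b - 2, 2·a]].
At the point, J = [[3.500, -4.000], [-3.000, 4.000]] (det J = 2.000).
Solving J·Δ = −F gives Δ = (13.000, 11.500).
Then the next iterate is (a, b)₁ = (15.000, 11.000).

(15.000, 11.000)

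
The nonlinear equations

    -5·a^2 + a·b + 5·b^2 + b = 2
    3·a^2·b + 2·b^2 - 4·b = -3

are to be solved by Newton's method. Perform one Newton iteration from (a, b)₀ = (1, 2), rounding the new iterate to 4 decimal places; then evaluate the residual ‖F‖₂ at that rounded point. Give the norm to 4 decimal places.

4.6906

At (1, 2): F = (17.0000, 9.0000).
Jacobian J = [[-10·a + b, a + 10·b + 1], [6·a·b, 3·a^2 + 4·b - 4]].
At the point, J = [[-8.0000, 22.0000], [12.0000, 7.0000]] (det J = -320.0000).
Solving J·Δ = −F gives Δ = (-0.2469, -0.8625).
Then the next iterate is (a, b)₁ = (0.7531, 1.1375).
Re-evaluating at (0.7531, 1.1375): F = (3.627884, 2.973245), so ‖F‖₂ = 4.6906.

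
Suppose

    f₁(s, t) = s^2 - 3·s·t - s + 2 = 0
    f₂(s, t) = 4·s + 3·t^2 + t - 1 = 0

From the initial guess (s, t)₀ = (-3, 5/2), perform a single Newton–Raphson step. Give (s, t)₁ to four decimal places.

At (-3, 5/2): F = (36.5000, 8.2500).
Jacobian J = [[2·s - 3·t - 1, -3·s], [4, 6·t + 1]].
At the point, J = [[-14.5000, 9.0000], [4.0000, 16.0000]] (det J = -268.0000).
Solving J·Δ = −F gives Δ = (1.9021, -0.9911).
Then the next iterate is (s, t)₁ = (-1.0979, 1.5089).

(-1.0979, 1.5089)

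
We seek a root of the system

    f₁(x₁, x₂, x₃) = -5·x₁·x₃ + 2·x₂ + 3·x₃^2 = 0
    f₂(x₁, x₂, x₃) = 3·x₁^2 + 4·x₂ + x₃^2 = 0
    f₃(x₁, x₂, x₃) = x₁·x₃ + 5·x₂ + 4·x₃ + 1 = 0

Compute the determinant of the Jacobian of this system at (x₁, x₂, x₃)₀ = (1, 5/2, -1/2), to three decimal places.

-252.500

J = [[-5·x₃, 2, -5·x₁ + 6·x₃], [6·x₁, 4, 2·x₃], [x₃, 5, x₁ + 4]].
At the point, J = [[2.500, 2.000, -8.000], [6.000, 4.000, -1.000], [-0.500, 5.000, 5.000]].
det J = -252.500.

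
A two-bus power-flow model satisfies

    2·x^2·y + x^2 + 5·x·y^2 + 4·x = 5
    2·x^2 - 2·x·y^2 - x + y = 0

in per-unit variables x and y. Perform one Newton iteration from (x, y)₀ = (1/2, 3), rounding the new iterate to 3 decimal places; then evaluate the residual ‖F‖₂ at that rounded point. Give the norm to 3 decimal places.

40.347

At (1/2, 3): F = (21.250, -6.000).
Jacobian J = [[4·x·y + 2·x + 5·y^2 + 4, 2·x^2 + 10·x·y], [4·x - 2·y^2 - 1, -4·x·y + 1]].
At the point, J = [[56.000, 15.500], [-17.000, -5.000]] (det J = -16.500).
Solving J·Δ = −F gives Δ = (-0.803, 1.530).
Then the next iterate is (x, y)₁ = (-0.303, 4.530).
Re-evaluating at (-0.303, 4.530): F = (-36.37756, 17.45228), so ‖F‖₂ = 40.347.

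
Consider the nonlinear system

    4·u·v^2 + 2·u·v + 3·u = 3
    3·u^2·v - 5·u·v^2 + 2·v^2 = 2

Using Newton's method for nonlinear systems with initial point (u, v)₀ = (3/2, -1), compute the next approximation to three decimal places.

(0.201, -1.221)

At (3/2, -1): F = (4.500, -14.250).
Jacobian J = [[4·v^2 + 2·v + 3, 8·u·v + 2·u], [6·u·v - 5·v^2, 3·u^2 - 10·u·v + 4·v]].
At the point, J = [[5.000, -9.000], [-14.000, 17.750]] (det J = -37.250).
Solving J·Δ = −F gives Δ = (-1.299, -0.221).
Then the next iterate is (u, v)₁ = (0.201, -1.221).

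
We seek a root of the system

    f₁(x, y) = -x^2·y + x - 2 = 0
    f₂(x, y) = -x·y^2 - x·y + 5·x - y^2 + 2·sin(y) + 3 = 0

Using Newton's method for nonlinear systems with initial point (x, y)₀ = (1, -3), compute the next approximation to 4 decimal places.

(0.8269, -2.2119)

At (1, -3): F = (2.0000, -7.282240).
Jacobian J = [[-2·x·y + 1, -x^2], [-y^2 - y + 5, -2·x·y - x - 2·y + 2·cos(y)]].
At the point, J = [[7.0000, -1.0000], [-1.0000, 9.020015]] (det J = 62.140105).
Solving J·Δ = −F gives Δ = (-0.1731, 0.7881).
Then the next iterate is (x, y)₁ = (0.8269, -2.2119).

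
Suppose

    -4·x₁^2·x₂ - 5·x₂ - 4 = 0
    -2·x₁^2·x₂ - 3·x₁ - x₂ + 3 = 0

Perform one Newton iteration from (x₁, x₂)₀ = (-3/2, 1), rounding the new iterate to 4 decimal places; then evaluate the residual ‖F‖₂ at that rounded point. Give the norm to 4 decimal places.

301.4878

At (-3/2, 1): F = (-18.0000, 2.0000).
Jacobian J = [[-8·x₁·x₂, -4·x₁^2 - 5], [-4·x₁·x₂ - 3, -2·x₁^2 - 1]].
At the point, J = [[12.0000, -14.0000], [3.0000, -5.5000]] (det J = -24.0000).
Solving J·Δ = −F gives Δ = (5.2917, 3.2500).
Then the next iterate is (x₁, x₂)₁ = (3.7917, 4.2500).
Re-evaluating at (3.7917, 4.2500): F = (-269.658811, -134.829506), so ‖F‖₂ = 301.4878.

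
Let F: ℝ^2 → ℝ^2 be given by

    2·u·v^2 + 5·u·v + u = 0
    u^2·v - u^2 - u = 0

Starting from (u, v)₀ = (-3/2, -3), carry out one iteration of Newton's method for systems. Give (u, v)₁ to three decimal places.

(-0.887, -2.662)

At (-3/2, -3): F = (-6.000, -7.500).
Jacobian J = [[2·v^2 + 5·v + 1, 4·u·v + 5·u], [2·u·v - 2·u - 1, u^2]].
At the point, J = [[4.000, 10.500], [11.000, 2.250]] (det J = -106.500).
Solving J·Δ = −F gives Δ = (0.613, 0.338).
Then the next iterate is (u, v)₁ = (-0.887, -2.662).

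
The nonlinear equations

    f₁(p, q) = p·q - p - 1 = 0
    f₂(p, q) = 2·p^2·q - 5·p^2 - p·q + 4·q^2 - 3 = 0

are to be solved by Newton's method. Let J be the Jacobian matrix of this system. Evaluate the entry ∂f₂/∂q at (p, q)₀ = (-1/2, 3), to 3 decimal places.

25.000

∂f₂/∂q = 2·p^2 - p + 8·q.
At (-1/2, 3) this is 25.000.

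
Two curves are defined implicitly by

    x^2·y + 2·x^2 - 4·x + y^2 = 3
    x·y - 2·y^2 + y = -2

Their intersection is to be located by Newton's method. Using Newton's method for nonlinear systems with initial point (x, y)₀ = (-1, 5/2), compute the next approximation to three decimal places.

(-0.526, 1.568)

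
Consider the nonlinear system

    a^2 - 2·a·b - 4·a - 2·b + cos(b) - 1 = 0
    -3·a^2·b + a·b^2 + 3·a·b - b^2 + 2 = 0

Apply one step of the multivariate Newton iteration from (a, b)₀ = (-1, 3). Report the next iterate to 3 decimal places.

At (-1, 3): F = (3.01001, -34.000).
Jacobian J = [[2·a - 2·b - 4, -2·a - sin(b) - 2], [-6·a·b + b^2 + 3·b, -3·a^2 + 2·a·b + 3·a - 2·b]].
At the point, J = [[-12.000, -0.14112], [36.000, -18.000]] (det J = 221.08032).
Solving J·Δ = −F gives Δ = (0.267, -1.355).
Then the next iterate is (a, b)₁ = (-0.733, 1.645).

(-0.733, 1.645)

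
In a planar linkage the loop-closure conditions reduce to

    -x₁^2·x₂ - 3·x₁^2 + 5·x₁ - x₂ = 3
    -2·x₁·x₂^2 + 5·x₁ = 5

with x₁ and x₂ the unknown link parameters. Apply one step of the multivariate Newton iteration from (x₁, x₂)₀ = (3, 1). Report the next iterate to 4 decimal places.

At (3, 1): F = (-25.0000, 4.0000).
Jacobian J = [[-2·x₁·x₂ - 6·x₁ + 5, -x₁^2 - 1], [-2·x₂^2 + 5, -4·x₁·x₂]].
At the point, J = [[-19.0000, -10.0000], [3.0000, -12.0000]] (det J = 258.0000).
Solving J·Δ = −F gives Δ = (-1.3178, 0.0039).
Then the next iterate is (x₁, x₂)₁ = (1.6822, 1.0039).

(1.6822, 1.0039)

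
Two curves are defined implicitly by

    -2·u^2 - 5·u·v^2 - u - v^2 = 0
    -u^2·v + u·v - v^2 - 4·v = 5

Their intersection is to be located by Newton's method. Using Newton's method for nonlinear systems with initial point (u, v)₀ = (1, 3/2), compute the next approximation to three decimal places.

At (1, 3/2): F = (-16.500, -13.250).
Jacobian J = [[-4·u - 5·v^2 - 1, -10·u·v - 2·v], [-2·u·v + v, -u^2 + u - 2·v - 4]].
At the point, J = [[-16.250, -18.000], [-1.500, -7.000]] (det J = 86.750).
Solving J·Δ = −F gives Δ = (1.418, -2.197).
Then the next iterate is (u, v)₁ = (2.418, -0.697).

(2.418, -0.697)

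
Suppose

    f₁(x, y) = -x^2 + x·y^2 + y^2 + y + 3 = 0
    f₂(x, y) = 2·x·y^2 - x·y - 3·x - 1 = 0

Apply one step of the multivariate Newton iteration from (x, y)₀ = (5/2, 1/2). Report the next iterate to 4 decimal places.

(-18.1538, -20.8846)

At (5/2, 1/2): F = (-1.8750, -8.5000).
Jacobian J = [[-2·x + y^2, 2·x·y + 2·y + 1], [2·y^2 - y - 3, 4·x·y - x]].
At the point, J = [[-4.7500, 4.5000], [-3.0000, 2.5000]] (det J = 1.6250).
Solving J·Δ = −F gives Δ = (-20.6538, -21.3846).
Then the next iterate is (x, y)₁ = (-18.1538, -20.8846).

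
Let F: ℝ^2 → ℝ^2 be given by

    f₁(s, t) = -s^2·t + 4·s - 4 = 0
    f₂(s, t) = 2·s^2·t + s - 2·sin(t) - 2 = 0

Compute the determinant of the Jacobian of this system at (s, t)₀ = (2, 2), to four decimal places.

32.6708

J = [[-2·s·t + 4, -s^2], [4·s·t + 1, 2·s^2 - 2·cos(t)]].
At the point, J = [[-4.0000, -4.0000], [17.0000, 8.832294]].
det J = 32.6708.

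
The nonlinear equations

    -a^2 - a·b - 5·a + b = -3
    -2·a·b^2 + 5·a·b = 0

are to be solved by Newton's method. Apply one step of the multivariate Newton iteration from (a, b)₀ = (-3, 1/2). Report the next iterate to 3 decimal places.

At (-3, 1/2): F = (11.000, -6.000).
Jacobian J = [[-2·a - b - 5, -a + 1], [-2·b^2 + 5·b, -4·a·b + 5·a]].
At the point, J = [[0.500, 4.000], [2.000, -9.000]] (det J = -12.500).
Solving J·Δ = −F gives Δ = (-6.000, -2.000).
Then the next iterate is (a, b)₁ = (-9.000, -1.500).

(-9.000, -1.500)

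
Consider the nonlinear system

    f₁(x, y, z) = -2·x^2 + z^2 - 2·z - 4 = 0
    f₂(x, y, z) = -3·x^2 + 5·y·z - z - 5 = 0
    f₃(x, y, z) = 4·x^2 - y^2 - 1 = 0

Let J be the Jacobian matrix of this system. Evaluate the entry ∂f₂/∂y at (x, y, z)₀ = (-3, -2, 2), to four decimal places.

∂f₂/∂y = 5·z.
At (-3, -2, 2) this is 10.0000.

10.0000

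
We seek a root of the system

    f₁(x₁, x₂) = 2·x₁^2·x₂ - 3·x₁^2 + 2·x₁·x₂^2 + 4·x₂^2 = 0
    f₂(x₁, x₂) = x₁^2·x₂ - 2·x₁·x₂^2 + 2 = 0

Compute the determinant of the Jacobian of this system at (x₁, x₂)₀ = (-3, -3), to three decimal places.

J = [[4·x₁·x₂ - 6·x₁ + 2·x₂^2, 2·x₁^2 + 4·x₁·x₂ + 8·x₂], [2·x₁·x₂ - 2·x₂^2, x₁^2 - 4·x₁·x₂]].
At the point, J = [[72.000, 30.000], [0.000, -27.000]].
det J = -1944.000.

-1944.000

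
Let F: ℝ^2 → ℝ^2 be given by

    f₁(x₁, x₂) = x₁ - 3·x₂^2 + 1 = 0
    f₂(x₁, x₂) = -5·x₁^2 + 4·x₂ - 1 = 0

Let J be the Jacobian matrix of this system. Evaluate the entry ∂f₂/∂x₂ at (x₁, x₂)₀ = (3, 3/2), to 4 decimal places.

4.0000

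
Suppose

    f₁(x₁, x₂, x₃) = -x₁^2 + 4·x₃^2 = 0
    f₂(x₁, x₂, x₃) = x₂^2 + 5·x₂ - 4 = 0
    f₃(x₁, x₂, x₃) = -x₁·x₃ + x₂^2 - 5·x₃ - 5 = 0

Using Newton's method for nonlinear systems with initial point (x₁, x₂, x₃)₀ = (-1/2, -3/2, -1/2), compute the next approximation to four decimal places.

At (-1/2, -3/2, -1/2): F = (0.7500, -9.2500, -0.5000).
Jacobian J = [[-2·x₁, 0, 8·x₃], [0, 2·x₂ + 5, 0], [-x₃, 2·x₂, -x₁ - 5]].
At the point, J = [[1.0000, 0.0000, -4.0000], [0.0000, 2.0000, 0.0000], [0.5000, -3.0000, -4.5000]] (det J = -5.0000).
Solving J·Δ = −F gives Δ = (-24.3500, 4.6250, -5.9000).
Then the next iterate is (x₁, x₂, x₃)₁ = (-24.8500, 3.1250, -6.4000).

(-24.8500, 3.1250, -6.4000)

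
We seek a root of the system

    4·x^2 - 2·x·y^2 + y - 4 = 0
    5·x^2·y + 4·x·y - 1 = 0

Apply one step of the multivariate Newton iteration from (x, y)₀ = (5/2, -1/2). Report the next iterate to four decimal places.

At (5/2, -1/2): F = (19.2500, -21.6250).
Jacobian J = [[8·x - 2·y^2, -4·x·y + 1], [10·x·y + 4·y, 5·x^2 + 4·x]].
At the point, J = [[19.5000, 6.0000], [-14.5000, 41.2500]] (det J = 891.3750).
Solving J·Δ = −F gives Δ = (-1.0364, 0.1599).
Then the next iterate is (x, y)₁ = (1.4636, -0.3401).

(1.4636, -0.3401)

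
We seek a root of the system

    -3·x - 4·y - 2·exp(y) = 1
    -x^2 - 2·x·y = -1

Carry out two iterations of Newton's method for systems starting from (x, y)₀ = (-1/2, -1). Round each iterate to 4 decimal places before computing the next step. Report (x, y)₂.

(-1.0499, 0.0260)

At (-1/2, -1): F = (3.764241, -0.2500).
Jacobian J = [[-3, -2·exp(y) - 4], [-2·x - 2·y, -2·x]].
At the point, J = [[-3.0000, -4.735759], [3.0000, 1.0000]] (det J = 11.207277).
Solving J·Δ = −F gives Δ = (-0.2302, 0.9407).
Then the next iterate is (x, y)₁ = (-0.7302, -0.0593).
Round to (-0.7302, -0.0593) and repeat: F = (-0.457048, 0.380206), J = [[-3.0000, -5.884848], [1.5790, 1.4604]].
Δ = (-0.3197, 0.0853), so (x, y)₂ = (-1.0499, 0.0260).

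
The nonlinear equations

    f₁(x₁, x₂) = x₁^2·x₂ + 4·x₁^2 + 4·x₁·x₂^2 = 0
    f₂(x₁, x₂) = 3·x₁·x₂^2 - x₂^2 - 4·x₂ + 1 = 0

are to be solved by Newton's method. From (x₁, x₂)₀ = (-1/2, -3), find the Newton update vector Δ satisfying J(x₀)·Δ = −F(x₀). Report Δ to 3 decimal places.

(1.454, -2.705)

At (-1/2, -3): F = (-17.750, -9.500).
Jacobian J = [[2·x₁·x₂ + 8·x₁ + 4·x₂^2, x₁^2 + 8·x₁·x₂], [3·x₂^2, 6·x₁·x₂ - 2·x₂ - 4]].
At the point, J = [[35.000, 12.250], [27.000, 11.000]] (det J = 54.250).
Solving J·Δ = −F gives Δ = (1.454, -2.705).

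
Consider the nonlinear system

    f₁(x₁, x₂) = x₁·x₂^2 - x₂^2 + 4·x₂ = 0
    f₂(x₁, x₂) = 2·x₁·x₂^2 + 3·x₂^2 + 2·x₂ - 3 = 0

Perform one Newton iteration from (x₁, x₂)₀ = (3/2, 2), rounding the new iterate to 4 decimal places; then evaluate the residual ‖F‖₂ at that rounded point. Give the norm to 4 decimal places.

At (3/2, 2): F = (10.0000, 25.0000).
Jacobian J = [[x₂^2, 2·x₁·x₂ - 2·x₂ + 4], [2·x₂^2, 4·x₁·x₂ + 6·x₂ + 2]].
At the point, J = [[4.0000, 6.0000], [8.0000, 26.0000]] (det J = 56.0000).
Solving J·Δ = −F gives Δ = (-1.9643, -0.3571).
Then the next iterate is (x₁, x₂)₁ = (-0.4643, 1.6429).
Re-evaluating at (-0.4643, 1.6429): F = (2.619278, 5.876758), so ‖F‖₂ = 6.4340.

6.4340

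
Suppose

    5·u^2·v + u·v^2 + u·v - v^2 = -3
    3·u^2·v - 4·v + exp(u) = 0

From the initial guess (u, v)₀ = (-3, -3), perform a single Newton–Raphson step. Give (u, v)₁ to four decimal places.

(-2.3425, -1.5473)

At (-3, -3): F = (-159.0000, -68.950213).
Jacobian J = [[10·u·v + v^2 + v, 5·u^2 + 2·u·v + u - 2·v], [6·u·v + exp(u), 3·u^2 - 4]].
At the point, J = [[96.0000, 66.0000], [54.049787, 23.0000]] (det J = -1359.285947).
Solving J·Δ = −F gives Δ = (0.6575, 1.4527).
Then the next iterate is (u, v)₁ = (-2.3425, -1.5473).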